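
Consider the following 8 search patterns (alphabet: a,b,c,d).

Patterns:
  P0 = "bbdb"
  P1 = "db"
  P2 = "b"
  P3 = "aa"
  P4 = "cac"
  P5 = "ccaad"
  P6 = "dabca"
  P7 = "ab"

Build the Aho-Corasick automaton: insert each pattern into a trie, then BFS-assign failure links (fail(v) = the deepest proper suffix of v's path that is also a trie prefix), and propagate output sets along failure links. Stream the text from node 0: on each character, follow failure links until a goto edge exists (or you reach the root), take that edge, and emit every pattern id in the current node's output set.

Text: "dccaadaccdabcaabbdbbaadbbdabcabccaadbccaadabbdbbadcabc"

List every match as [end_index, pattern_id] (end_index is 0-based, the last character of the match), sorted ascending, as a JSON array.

Build:
Trie nodes:
  0='ε' goto a→7 b→1 c→9 d→5
  1='b' goto b→2  ←P2
  2='bb' goto d→3
  3='bbd' goto b→4
  4='bbdb' goto ·  ←P0
  5='d' goto a→16 b→6
  6='db' goto ·  ←P1
  7='a' goto a→8 b→20
  8='aa' goto ·  ←P3
  9='c' goto a→10 c→12
  10='ca' goto c→11
  11='cac' goto ·  ←P4
  12='cc' goto a→13
  13='cca' goto a→14
  14='ccaa' goto d→15
  15='ccaad' goto ·  ←P5
  16='da' goto b→17
  17='dab' goto c→18
  18='dabc' goto a→19
  19='dabca' goto ·  ←P6
  20='ab' goto ·  ←P7

Failure links (BFS by depth):
  n1('b'): parent n0 fail=0; on 'b' 0 → fail=0;  out {2}∪∅={2}
  n5('d'): parent n0 fail=0; on 'd' 0 → fail=0;  out ∅∪∅=∅
  n7('a'): parent n0 fail=0; on 'a' 0 → fail=0;  out ∅∪∅=∅
  n9('c'): parent n0 fail=0; on 'c' 0 → fail=0;  out ∅∪∅=∅
  n2('bb'): parent n1 fail=0; on 'b' 0 → fail=1;  out ∅∪{2}={2}
  n6('db'): parent n5 fail=0; on 'b' 0 → fail=1;  out {1}∪{2}={1,2}
  n8('aa'): parent n7 fail=0; on 'a' 0 → fail=7;  out {3}∪∅={3}
  n10('ca'): parent n9 fail=0; on 'a' 0 → fail=7;  out ∅∪∅=∅
  n12('cc'): parent n9 fail=0; on 'c' 0 → fail=9;  out ∅∪∅=∅
  n16('da'): parent n5 fail=0; on 'a' 0 → fail=7;  out ∅∪∅=∅
  n20('ab'): parent n7 fail=0; on 'b' 0 → fail=1;  out {7}∪{2}={2,7}
  n3('bbd'): parent n2 fail=1; on 'd' 1→0 → fail=5;  out ∅∪∅=∅
  n11('cac'): parent n10 fail=7; on 'c' 7→0 → fail=9;  out {4}∪∅={4}
  n13('cca'): parent n12 fail=9; on 'a' 9 → fail=10;  out ∅∪∅=∅
  n17('dab'): parent n16 fail=7; on 'b' 7 → fail=20;  out ∅∪{2,7}={2,7}
  n4('bbdb'): parent n3 fail=5; on 'b' 5 → fail=6;  out {0}∪{1,2}={0,1,2}
  n14('ccaa'): parent n13 fail=10; on 'a' 10→7 → fail=8;  out ∅∪{3}={3}
  n18('dabc'): parent n17 fail=20; on 'c' 20→1→0 → fail=9;  out ∅∪∅=∅
  n15('ccaad'): parent n14 fail=8; on 'd' 8→7→0 → fail=5;  out {5}∪∅={5}
  n19('dabca'): parent n18 fail=9; on 'a' 9 → fail=10;  out {6}∪∅={6}

Text stream:
[0] read 'd'  n0⇒n5
[1] read 'c'  n5⇒n9 (fail-walked)
[2] read 'c'  n9⇒n12
[3] read 'a'  n12⇒n13
[4] read 'a'  n13⇒n14  → match P3@[3:4]
[5] read 'd'  n14⇒n15  → match P5@[1:5]
[6] read 'a'  n15⇒n16 (fail-walked)
[7] read 'c'  n16⇒n9 (fail-walked)
[8] read 'c'  n9⇒n12
[9] read 'd'  n12⇒n5 (fail-walked)
[10] read 'a'  n5⇒n16
[11] read 'b'  n16⇒n17  → match P2@[11:11],P7@[10:11]
[12] read 'c'  n17⇒n18
[13] read 'a'  n18⇒n19  → match P6@[9:13]
[14] read 'a'  n19⇒n8 (fail-walked)  → match P3@[13:14]
[15] read 'b'  n8⇒n20 (fail-walked)  → match P2@[15:15],P7@[14:15]
[16] read 'b'  n20⇒n2 (fail-walked)  → match P2@[16:16]
[17] read 'd'  n2⇒n3
[18] read 'b'  n3⇒n4  → match P0@[15:18],P1@[17:18],P2@[18:18]
[19] read 'b'  n4⇒n2 (fail-walked)  → match P2@[19:19]
[20] read 'a'  n2⇒n7 (fail-walked)
[21] read 'a'  n7⇒n8  → match P3@[20:21]
[22] read 'd'  n8⇒n5 (fail-walked)
[23] read 'b'  n5⇒n6  → match P1@[22:23],P2@[23:23]
[24] read 'b'  n6⇒n2 (fail-walked)  → match P2@[24:24]
[25] read 'd'  n2⇒n3
[26] read 'a'  n3⇒n16 (fail-walked)
[27] read 'b'  n16⇒n17  → match P2@[27:27],P7@[26:27]
[28] read 'c'  n17⇒n18
[29] read 'a'  n18⇒n19  → match P6@[25:29]
[30] read 'b'  n19⇒n20 (fail-walked)  → match P2@[30:30],P7@[29:30]
[31] read 'c'  n20⇒n9 (fail-walked)
[32] read 'c'  n9⇒n12
[33] read 'a'  n12⇒n13
[34] read 'a'  n13⇒n14  → match P3@[33:34]
[35] read 'd'  n14⇒n15  → match P5@[31:35]
[36] read 'b'  n15⇒n6 (fail-walked)  → match P1@[35:36],P2@[36:36]
[37] read 'c'  n6⇒n9 (fail-walked)
[38] read 'c'  n9⇒n12
[39] read 'a'  n12⇒n13
[40] read 'a'  n13⇒n14  → match P3@[39:40]
[41] read 'd'  n14⇒n15  → match P5@[37:41]
[42] read 'a'  n15⇒n16 (fail-walked)
[43] read 'b'  n16⇒n17  → match P2@[43:43],P7@[42:43]
[44] read 'b'  n17⇒n2 (fail-walked)  → match P2@[44:44]
[45] read 'd'  n2⇒n3
[46] read 'b'  n3⇒n4  → match P0@[43:46],P1@[45:46],P2@[46:46]
[47] read 'b'  n4⇒n2 (fail-walked)  → match P2@[47:47]
[48] read 'a'  n2⇒n7 (fail-walked)
[49] read 'd'  n7⇒n5 (fail-walked)
[50] read 'c'  n5⇒n9 (fail-walked)
[51] read 'a'  n9⇒n10
[52] read 'b'  n10⇒n20 (fail-walked)  → match P2@[52:52],P7@[51:52]
[53] read 'c'  n20⇒n9 (fail-walked)

Result: [[4,3],[5,5],[11,2],[11,7],[13,6],[14,3],[15,2],[15,7],[16,2],[18,0],[18,1],[18,2],[19,2],[21,3],[23,1],[23,2],[24,2],[27,2],[27,7],[29,6],[30,2],[30,7],[34,3],[35,5],[36,1],[36,2],[40,3],[41,5],[43,2],[43,7],[44,2],[46,0],[46,1],[46,2],[47,2],[52,2],[52,7]]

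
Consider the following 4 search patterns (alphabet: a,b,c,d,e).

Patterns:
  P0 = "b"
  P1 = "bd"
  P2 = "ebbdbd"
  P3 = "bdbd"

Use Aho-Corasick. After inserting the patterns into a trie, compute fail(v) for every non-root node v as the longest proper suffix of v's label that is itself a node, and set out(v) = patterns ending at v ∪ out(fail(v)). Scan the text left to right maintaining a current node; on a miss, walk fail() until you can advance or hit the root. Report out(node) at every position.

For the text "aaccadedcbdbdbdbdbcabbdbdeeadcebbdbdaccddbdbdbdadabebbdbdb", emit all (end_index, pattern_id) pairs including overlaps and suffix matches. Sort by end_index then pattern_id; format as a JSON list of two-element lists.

Build:
Trie (insert patterns):
  n0 'ε': b→1 e→3
  n1 'b': d→2  ←P0
  n2 'bd': b→9  ←P1
  n3 'e': b→4
  n4 'eb': b→5
  n5 'ebb': d→6
  n6 'ebbd': b→7
  n7 'ebbdb': d→8
  n8 'ebbdbd': ·  ←P2
  n9 'bdb': d→10
  n10 'bdbd': ·  ←P3

Failure links (BFS by depth):
  fail(1) 'b': from fail(0)=0 chase 'b': 0 ⇒ 0;  out={0}∪out(0)={0}
  fail(3) 'e': from fail(0)=0 chase 'e': 0 ⇒ 0;  out=∅∪out(0)=∅
  fail(2) 'bd': from fail(1)=0 chase 'd': 0 ⇒ 0;  out={1}∪out(0)={1}
  fail(4) 'eb': from fail(3)=0 chase 'b': 0 ⇒ 1;  out=∅∪out(1)={0}
  fail(5) 'ebb': from fail(4)=1 chase 'b': 1→0 ⇒ 1;  out=∅∪out(1)={0}
  fail(9) 'bdb': from fail(2)=0 chase 'b': 0 ⇒ 1;  out=∅∪out(1)={0}
  fail(6) 'ebbd': from fail(5)=1 chase 'd': 1 ⇒ 2;  out=∅∪out(2)={1}
  fail(10) 'bdbd': from fail(9)=1 chase 'd': 1 ⇒ 2;  out={3}∪out(2)={1,3}
  fail(7) 'ebbdb': from fail(6)=2 chase 'b': 2 ⇒ 9;  out=∅∪out(9)={0}
  fail(8) 'ebbdbd': from fail(7)=9 chase 'd': 9 ⇒ 10;  out={2}∪out(10)={1,2,3}

Scan:
[0] read 'a'  n0⇒n0
[1] read 'a'  n0⇒n0
[2] read 'c'  n0⇒n0
[3] read 'c'  n0⇒n0
[4] read 'a'  n0⇒n0
[5] read 'd'  n0⇒n0
[6] read 'e'  n0⇒n3
[7] read 'd'  n3⇒n0 (fail-walked)
[8] read 'c'  n0⇒n0
[9] read 'b'  n0⇒n1  emit P0@[9:9]
[10] read 'd'  n1⇒n2  emit P1@[9:10]
[11] read 'b'  n2⇒n9  emit P0@[11:11]
[12] read 'd'  n9⇒n10  emit P1@[11:12],P3@[9:12]
[13] read 'b'  n10⇒n9 (fail-walked)  emit P0@[13:13]
[14] read 'd'  n9⇒n10  emit P1@[13:14],P3@[11:14]
[15] read 'b'  n10⇒n9 (fail-walked)  emit P0@[15:15]
[16] read 'd'  n9⇒n10  emit P1@[15:16],P3@[13:16]
[17] read 'b'  n10⇒n9 (fail-walked)  emit P0@[17:17]
[18] read 'c'  n9⇒n0 (fail-walked)
[19] read 'a'  n0⇒n0
[20] read 'b'  n0⇒n1  emit P0@[20:20]
[21] read 'b'  n1⇒n1 (fail-walked)  emit P0@[21:21]
[22] read 'd'  n1⇒n2  emit P1@[21:22]
[23] read 'b'  n2⇒n9  emit P0@[23:23]
[24] read 'd'  n9⇒n10  emit P1@[23:24],P3@[21:24]
[25] read 'e'  n10⇒n3 (fail-walked)
[26] read 'e'  n3⇒n3 (fail-walked)
[27] read 'a'  n3⇒n0 (fail-walked)
[28] read 'd'  n0⇒n0
[29] read 'c'  n0⇒n0
[30] read 'e'  n0⇒n3
[31] read 'b'  n3⇒n4  emit P0@[31:31]
[32] read 'b'  n4⇒n5  emit P0@[32:32]
[33] read 'd'  n5⇒n6  emit P1@[32:33]
[34] read 'b'  n6⇒n7  emit P0@[34:34]
[35] read 'd'  n7⇒n8  emit P1@[34:35],P2@[30:35],P3@[32:35]
[36] read 'a'  n8⇒n0 (fail-walked)
[37] read 'c'  n0⇒n0
[38] read 'c'  n0⇒n0
[39] read 'd'  n0⇒n0
[40] read 'd'  n0⇒n0
[41] read 'b'  n0⇒n1  emit P0@[41:41]
[42] read 'd'  n1⇒n2  emit P1@[41:42]
[43] read 'b'  n2⇒n9  emit P0@[43:43]
[44] read 'd'  n9⇒n10  emit P1@[43:44],P3@[41:44]
[45] read 'b'  n10⇒n9 (fail-walked)  emit P0@[45:45]
[46] read 'd'  n9⇒n10  emit P1@[45:46],P3@[43:46]
[47] read 'a'  n10⇒n0 (fail-walked)
[48] read 'd'  n0⇒n0
[49] read 'a'  n0⇒n0
[50] read 'b'  n0⇒n1  emit P0@[50:50]
[51] read 'e'  n1⇒n3 (fail-walked)
[52] read 'b'  n3⇒n4  emit P0@[52:52]
[53] read 'b'  n4⇒n5  emit P0@[53:53]
[54] read 'd'  n5⇒n6  emit P1@[53:54]
[55] read 'b'  n6⇒n7  emit P0@[55:55]
[56] read 'd'  n7⇒n8  emit P1@[55:56],P2@[51:56],P3@[53:56]
[57] read 'b'  n8⇒n9 (fail-walked)  emit P0@[57:57]

Matches: [[9,0],[10,1],[11,0],[12,1],[12,3],[13,0],[14,1],[14,3],[15,0],[16,1],[16,3],[17,0],[20,0],[21,0],[22,1],[23,0],[24,1],[24,3],[31,0],[32,0],[33,1],[34,0],[35,1],[35,2],[35,3],[41,0],[42,1],[43,0],[44,1],[44,3],[45,0],[46,1],[46,3],[50,0],[52,0],[53,0],[54,1],[55,0],[56,1],[56,2],[56,3],[57,0]]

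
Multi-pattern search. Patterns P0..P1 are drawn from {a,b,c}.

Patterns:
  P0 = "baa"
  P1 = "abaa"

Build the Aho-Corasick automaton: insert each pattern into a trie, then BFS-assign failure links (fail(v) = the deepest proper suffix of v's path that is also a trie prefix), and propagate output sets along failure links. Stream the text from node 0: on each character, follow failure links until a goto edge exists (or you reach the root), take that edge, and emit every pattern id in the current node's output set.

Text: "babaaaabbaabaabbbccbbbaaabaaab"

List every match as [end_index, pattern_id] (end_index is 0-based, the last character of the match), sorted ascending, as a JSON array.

Build automaton:
Trie (insert patterns):
  n0 'ε': a→4 b→1
  n1 'b': a→2
  n2 'ba': a→3
  n3 'baa': ·  [P0 ends]
  n4 'a': b→5
  n5 'ab': a→6
  n6 'aba': a→7
  n7 'abaa': ·  [P1 ends]

Failure links (BFS by depth):
  fail(1) 'b': from fail(0)=0 chase 'b': 0 ⇒ 0;  out=∅∪out(0)=∅
  fail(4) 'a': from fail(0)=0 chase 'a': 0 ⇒ 0;  out=∅∪out(0)=∅
  fail(2) 'ba': from fail(1)=0 chase 'a': 0 ⇒ 4;  out=∅∪out(4)=∅
  fail(5) 'ab': from fail(4)=0 chase 'b': 0 ⇒ 1;  out=∅∪out(1)=∅
  fail(3) 'baa': from fail(2)=4 chase 'a': 4→0 ⇒ 4;  out={0}∪out(4)={0}
  fail(6) 'aba': from fail(5)=1 chase 'a': 1 ⇒ 2;  out=∅∪out(2)=∅
  fail(7) 'abaa': from fail(6)=2 chase 'a': 2 ⇒ 3;  out={1}∪out(3)={0,1}

Text stream:
i=0 'b': node 0→1
i=1 'a': node 1→2
i=2 'b': node 2→5 ·f
i=3 'a': node 5→6
i=4 'a': node 6→7  emit P0@[2:4],P1@[1:4]
i=5 'a': node 7→4 ·f
i=6 'a': node 4→4 ·f
i=7 'b': node 4→5
i=8 'b': node 5→1 ·f
i=9 'a': node 1→2
i=10 'a': node 2→3  emit P0@[8:10]
i=11 'b': node 3→5 ·f
i=12 'a': node 5→6
i=13 'a': node 6→7  emit P0@[11:13],P1@[10:13]
i=14 'b': node 7→5 ·f
i=15 'b': node 5→1 ·f
i=16 'b': node 1→1 ·f
i=17 'c': node 1→0 ·f
i=18 'c': node 0→0
i=19 'b': node 0→1
i=20 'b': node 1→1 ·f
i=21 'b': node 1→1 ·f
i=22 'a': node 1→2
i=23 'a': node 2→3  emit P0@[21:23]
i=24 'a': node 3→4 ·f
i=25 'b': node 4→5
i=26 'a': node 5→6
i=27 'a': node 6→7  emit P0@[25:27],P1@[24:27]
i=28 'a': node 7→4 ·f
i=29 'b': node 4→5

All matches (sorted): [[4,0],[4,1],[10,0],[13,0],[13,1],[23,0],[27,0],[27,1]]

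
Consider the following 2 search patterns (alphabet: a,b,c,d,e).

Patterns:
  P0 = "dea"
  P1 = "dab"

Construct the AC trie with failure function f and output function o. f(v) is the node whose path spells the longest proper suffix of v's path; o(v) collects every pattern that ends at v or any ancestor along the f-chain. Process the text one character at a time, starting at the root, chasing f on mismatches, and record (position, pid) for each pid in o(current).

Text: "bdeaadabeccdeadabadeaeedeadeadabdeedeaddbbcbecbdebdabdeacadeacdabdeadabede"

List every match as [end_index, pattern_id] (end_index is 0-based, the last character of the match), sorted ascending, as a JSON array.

Build:
Trie (insert patterns):
  n0 'ε': d→1
  n1 'd': a→4 e→2
  n2 'de': a→3
  n3 'dea': ·  [P0 ends]
  n4 'da': b→5
  n5 'dab': ·  [P1 ends]

Failure links (BFS by depth):
  fail(1) 'd': from fail(0)=0 chase 'd': 0 ⇒ 0;  out=∅∪out(0)=∅
  fail(2) 'de': from fail(1)=0 chase 'e': 0 ⇒ 0;  out=∅∪out(0)=∅
  fail(4) 'da': from fail(1)=0 chase 'a': 0 ⇒ 0;  out=∅∪out(0)=∅
  fail(3) 'dea': from fail(2)=0 chase 'a': 0 ⇒ 0;  out={0}∪out(0)={0}
  fail(5) 'dab': from fail(4)=0 chase 'b': 0 ⇒ 0;  out={1}∪out(0)={1}

Scan:
i=0 'b': node 0→0
i=1 'd': node 0→1
i=2 'e': node 1→2
i=3 'a': node 2→3  → match P0@[1:3]
i=4 'a': node 3→0 (fail-walked)
i=5 'd': node 0→1
i=6 'a': node 1→4
i=7 'b': node 4→5  → match P1@[5:7]
i=8 'e': node 5→0 (fail-walked)
i=9 'c': node 0→0
i=10 'c': node 0→0
i=11 'd': node 0→1
i=12 'e': node 1→2
i=13 'a': node 2→3  → match P0@[11:13]
i=14 'd': node 3→1 (fail-walked)
i=15 'a': node 1→4
i=16 'b': node 4→5  → match P1@[14:16]
i=17 'a': node 5→0 (fail-walked)
i=18 'd': node 0→1
i=19 'e': node 1→2
i=20 'a': node 2→3  → match P0@[18:20]
i=21 'e': node 3→0 (fail-walked)
i=22 'e': node 0→0
i=23 'd': node 0→1
i=24 'e': node 1→2
i=25 'a': node 2→3  → match P0@[23:25]
i=26 'd': node 3→1 (fail-walked)
i=27 'e': node 1→2
i=28 'a': node 2→3  → match P0@[26:28]
i=29 'd': node 3→1 (fail-walked)
i=30 'a': node 1→4
i=31 'b': node 4→5  → match P1@[29:31]
i=32 'd': node 5→1 (fail-walked)
i=33 'e': node 1→2
i=34 'e': node 2→0 (fail-walked)
i=35 'd': node 0→1
i=36 'e': node 1→2
i=37 'a': node 2→3  → match P0@[35:37]
i=38 'd': node 3→1 (fail-walked)
i=39 'd': node 1→1 (fail-walked)
i=40 'b': node 1→0 (fail-walked)
i=41 'b': node 0→0
i=42 'c': node 0→0
i=43 'b': node 0→0
i=44 'e': node 0→0
i=45 'c': node 0→0
i=46 'b': node 0→0
i=47 'd': node 0→1
i=48 'e': node 1→2
i=49 'b': node 2→0 (fail-walked)
i=50 'd': node 0→1
i=51 'a': node 1→4
i=52 'b': node 4→5  → match P1@[50:52]
i=53 'd': node 5→1 (fail-walked)
i=54 'e': node 1→2
i=55 'a': node 2→3  → match P0@[53:55]
i=56 'c': node 3→0 (fail-walked)
i=57 'a': node 0→0
i=58 'd': node 0→1
i=59 'e': node 1→2
i=60 'a': node 2→3  → match P0@[58:60]
i=61 'c': node 3→0 (fail-walked)
i=62 'd': node 0→1
i=63 'a': node 1→4
i=64 'b': node 4→5  → match P1@[62:64]
i=65 'd': node 5→1 (fail-walked)
i=66 'e': node 1→2
i=67 'a': node 2→3  → match P0@[65:67]
i=68 'd': node 3→1 (fail-walked)
i=69 'a': node 1→4
i=70 'b': node 4→5  → match P1@[68:70]
i=71 'e': node 5→0 (fail-walked)
i=72 'd': node 0→1
i=73 'e': node 1→2

All matches (sorted): [[3,0],[7,1],[13,0],[16,1],[20,0],[25,0],[28,0],[31,1],[37,0],[52,1],[55,0],[60,0],[64,1],[67,0],[70,1]]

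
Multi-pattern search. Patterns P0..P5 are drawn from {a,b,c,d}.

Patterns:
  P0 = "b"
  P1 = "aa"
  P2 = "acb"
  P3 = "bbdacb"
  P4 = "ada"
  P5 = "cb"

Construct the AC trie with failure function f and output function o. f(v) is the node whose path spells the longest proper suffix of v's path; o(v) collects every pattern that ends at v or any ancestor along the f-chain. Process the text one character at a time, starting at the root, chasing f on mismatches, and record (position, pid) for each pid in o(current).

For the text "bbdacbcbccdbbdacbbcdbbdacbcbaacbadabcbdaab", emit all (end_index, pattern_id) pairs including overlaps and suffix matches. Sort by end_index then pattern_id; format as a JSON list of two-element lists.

Construct AC machine:
Trie nodes:
  0='ε' goto a→2 b→1 c→13
  1='b' goto b→6  ←P0
  2='a' goto a→3 c→4 d→11
  3='aa' goto ·  ←P1
  4='ac' goto b→5
  5='acb' goto ·  ←P2
  6='bb' goto d→7
  7='bbd' goto a→8
  8='bbda' goto c→9
  9='bbdac' goto b→10
  10='bbdacb' goto ·  ←P3
  11='ad' goto a→12
  12='ada' goto ·  ←P4
  13='c' goto b→14
  14='cb' goto ·  ←P5

Failure links (BFS by depth):
  n1('b'): parent n0 fail=0; on 'b' 0 → fail=0;  out {0}∪∅={0}
  n2('a'): parent n0 fail=0; on 'a' 0 → fail=0;  out ∅∪∅=∅
  n13('c'): parent n0 fail=0; on 'c' 0 → fail=0;  out ∅∪∅=∅
  n3('aa'): parent n2 fail=0; on 'a' 0 → fail=2;  out {1}∪∅={1}
  n4('ac'): parent n2 fail=0; on 'c' 0 → fail=13;  out ∅∪∅=∅
  n6('bb'): parent n1 fail=0; on 'b' 0 → fail=1;  out ∅∪{0}={0}
  n11('ad'): parent n2 fail=0; on 'd' 0 → fail=0;  out ∅∪∅=∅
  n14('cb'): parent n13 fail=0; on 'b' 0 → fail=1;  out {5}∪{0}={0,5}
  n5('acb'): parent n4 fail=13; on 'b' 13 → fail=14;  out {2}∪{0,5}={0,2,5}
  n7('bbd'): parent n6 fail=1; on 'd' 1→0 → fail=0;  out ∅∪∅=∅
  n12('ada'): parent n11 fail=0; on 'a' 0 → fail=2;  out {4}∪∅={4}
  n8('bbda'): parent n7 fail=0; on 'a' 0 → fail=2;  out ∅∪∅=∅
  n9('bbdac'): parent n8 fail=2; on 'c' 2 → fail=4;  out ∅∪∅=∅
  n10('bbdacb'): parent n9 fail=4; on 'b' 4 → fail=5;  out {3}∪{0,2,5}={0,2,3,5}

Text stream:
[0] read 'b'  n0⇒n1  emit P0@[0:0]
[1] read 'b'  n1⇒n6  emit P0@[1:1]
[2] read 'd'  n6⇒n7
[3] read 'a'  n7⇒n8
[4] read 'c'  n8⇒n9
[5] read 'b'  n9⇒n10  emit P0@[5:5],P2@[3:5],P3@[0:5],P5@[4:5]
[6] read 'c'  n10⇒n13 ·f
[7] read 'b'  n13⇒n14  emit P0@[7:7],P5@[6:7]
[8] read 'c'  n14⇒n13 ·f
[9] read 'c'  n13⇒n13 ·f
[10] read 'd'  n13⇒n0 ·f
[11] read 'b'  n0⇒n1  emit P0@[11:11]
[12] read 'b'  n1⇒n6  emit P0@[12:12]
[13] read 'd'  n6⇒n7
[14] read 'a'  n7⇒n8
[15] read 'c'  n8⇒n9
[16] read 'b'  n9⇒n10  emit P0@[16:16],P2@[14:16],P3@[11:16],P5@[15:16]
[17] read 'b'  n10⇒n6 ·f  emit P0@[17:17]
[18] read 'c'  n6⇒n13 ·f
[19] read 'd'  n13⇒n0 ·f
[20] read 'b'  n0⇒n1  emit P0@[20:20]
[21] read 'b'  n1⇒n6  emit P0@[21:21]
[22] read 'd'  n6⇒n7
[23] read 'a'  n7⇒n8
[24] read 'c'  n8⇒n9
[25] read 'b'  n9⇒n10  emit P0@[25:25],P2@[23:25],P3@[20:25],P5@[24:25]
[26] read 'c'  n10⇒n13 ·f
[27] read 'b'  n13⇒n14  emit P0@[27:27],P5@[26:27]
[28] read 'a'  n14⇒n2 ·f
[29] read 'a'  n2⇒n3  emit P1@[28:29]
[30] read 'c'  n3⇒n4 ·f
[31] read 'b'  n4⇒n5  emit P0@[31:31],P2@[29:31],P5@[30:31]
[32] read 'a'  n5⇒n2 ·f
[33] read 'd'  n2⇒n11
[34] read 'a'  n11⇒n12  emit P4@[32:34]
[35] read 'b'  n12⇒n1 ·f  emit P0@[35:35]
[36] read 'c'  n1⇒n13 ·f
[37] read 'b'  n13⇒n14  emit P0@[37:37],P5@[36:37]
[38] read 'd'  n14⇒n0 ·f
[39] read 'a'  n0⇒n2
[40] read 'a'  n2⇒n3  emit P1@[39:40]
[41] read 'b'  n3⇒n1 ·f  emit P0@[41:41]

Matches: [[0,0],[1,0],[5,0],[5,2],[5,3],[5,5],[7,0],[7,5],[11,0],[12,0],[16,0],[16,2],[16,3],[16,5],[17,0],[20,0],[21,0],[25,0],[25,2],[25,3],[25,5],[27,0],[27,5],[29,1],[31,0],[31,2],[31,5],[34,4],[35,0],[37,0],[37,5],[40,1],[41,0]]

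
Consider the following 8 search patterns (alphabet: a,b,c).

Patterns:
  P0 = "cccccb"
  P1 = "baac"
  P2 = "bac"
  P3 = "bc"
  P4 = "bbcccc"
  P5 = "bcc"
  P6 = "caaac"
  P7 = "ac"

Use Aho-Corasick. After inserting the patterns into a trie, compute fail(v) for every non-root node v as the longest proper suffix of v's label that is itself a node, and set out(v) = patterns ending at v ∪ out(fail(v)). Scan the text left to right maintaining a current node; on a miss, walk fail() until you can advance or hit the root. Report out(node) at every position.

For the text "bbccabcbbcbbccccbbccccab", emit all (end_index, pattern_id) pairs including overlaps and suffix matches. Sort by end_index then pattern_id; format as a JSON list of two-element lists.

Build automaton:
Trie (insert patterns):
  n0 'ε': a→23 b→7 c→1
  n1 'c': a→19 c→2
  n2 'cc': c→3
  n3 'ccc': c→4
  n4 'cccc': c→5
  n5 'ccccc': b→6
  n6 'cccccb': ·  [P0 ends]
  n7 'b': a→8 b→13 c→12
  n8 'ba': a→9 c→11
  n9 'baa': c→10
  n10 'baac': ·  [P1 ends]
  n11 'bac': ·  [P2 ends]
  n12 'bc': c→18  [P3 ends]
  n13 'bb': c→14
  n14 'bbc': c→15
  n15 'bbcc': c→16
  n16 'bbccc': c→17
  n17 'bbcccc': ·  [P4 ends]
  n18 'bcc': ·  [P5 ends]
  n19 'ca': a→20
  n20 'caa': a→21
  n21 'caaa': c→22
  n22 'caaac': ·  [P6 ends]
  n23 'a': c→24
  n24 'ac': ·  [P7 ends]

BFS fail/out derivation:
  fail(1) 'c': from fail(0)=0 chase 'c': 0 ⇒ 0;  out=∅∪out(0)=∅
  fail(7) 'b': from fail(0)=0 chase 'b': 0 ⇒ 0;  out=∅∪out(0)=∅
  fail(23) 'a': from fail(0)=0 chase 'a': 0 ⇒ 0;  out=∅∪out(0)=∅
  fail(2) 'cc': from fail(1)=0 chase 'c': 0 ⇒ 1;  out=∅∪out(1)=∅
  fail(8) 'ba': from fail(7)=0 chase 'a': 0 ⇒ 23;  out=∅∪out(23)=∅
  fail(12) 'bc': from fail(7)=0 chase 'c': 0 ⇒ 1;  out={3}∪out(1)={3}
  fail(13) 'bb': from fail(7)=0 chase 'b': 0 ⇒ 7;  out=∅∪out(7)=∅
  fail(19) 'ca': from fail(1)=0 chase 'a': 0 ⇒ 23;  out=∅∪out(23)=∅
  fail(24) 'ac': from fail(23)=0 chase 'c': 0 ⇒ 1;  out={7}∪out(1)={7}
  fail(3) 'ccc': from fail(2)=1 chase 'c': 1 ⇒ 2;  out=∅∪out(2)=∅
  fail(9) 'baa': from fail(8)=23 chase 'a': 23→0 ⇒ 23;  out=∅∪out(23)=∅
  fail(11) 'bac': from fail(8)=23 chase 'c': 23 ⇒ 24;  out={2}∪out(24)={2,7}
  fail(14) 'bbc': from fail(13)=7 chase 'c': 7 ⇒ 12;  out=∅∪out(12)={3}
  fail(18) 'bcc': from fail(12)=1 chase 'c': 1 ⇒ 2;  out={5}∪out(2)={5}
  fail(20) 'caa': from fail(19)=23 chase 'a': 23→0 ⇒ 23;  out=∅∪out(23)=∅
  fail(4) 'cccc': from fail(3)=2 chase 'c': 2 ⇒ 3;  out=∅∪out(3)=∅
  fail(10) 'baac': from fail(9)=23 chase 'c': 23 ⇒ 24;  out={1}∪out(24)={1,7}
  fail(15) 'bbcc': from fail(14)=12 chase 'c': 12 ⇒ 18;  out=∅∪out(18)={5}
  fail(21) 'caaa': from fail(20)=23 chase 'a': 23→0 ⇒ 23;  out=∅∪out(23)=∅
  fail(5) 'ccccc': from fail(4)=3 chase 'c': 3 ⇒ 4;  out=∅∪out(4)=∅
  fail(16) 'bbccc': from fail(15)=18 chase 'c': 18→2 ⇒ 3;  out=∅∪out(3)=∅
  fail(22) 'caaac': from fail(21)=23 chase 'c': 23 ⇒ 24;  out={6}∪out(24)={6,7}
  fail(6) 'cccccb': from fail(5)=4 chase 'b': 4→3→2→1→0 ⇒ 7;  out={0}∪out(7)={0}
  fail(17) 'bbcccc': from fail(16)=3 chase 'c': 3 ⇒ 4;  out={4}∪out(4)={4}

Scan:
pos 0 'b': at 7
pos 1 'b': at 13
pos 2 'c': at 14  ** P3@[1:2]
pos 3 'c': at 15  ** P5@[1:3]
pos 4 'a': at 19 (via fail)
pos 5 'b': at 7 (via fail)
pos 6 'c': at 12  ** P3@[5:6]
pos 7 'b': at 7 (via fail)
pos 8 'b': at 13
pos 9 'c': at 14  ** P3@[8:9]
pos 10 'b': at 7 (via fail)
pos 11 'b': at 13
pos 12 'c': at 14  ** P3@[11:12]
pos 13 'c': at 15  ** P5@[11:13]
pos 14 'c': at 16
pos 15 'c': at 17  ** P4@[10:15]
pos 16 'b': at 7 (via fail)
pos 17 'b': at 13
pos 18 'c': at 14  ** P3@[17:18]
pos 19 'c': at 15  ** P5@[17:19]
pos 20 'c': at 16
pos 21 'c': at 17  ** P4@[16:21]
pos 22 'a': at 19 (via fail)
pos 23 'b': at 7 (via fail)

Matches: [[2,3],[3,5],[6,3],[9,3],[12,3],[13,5],[15,4],[18,3],[19,5],[21,4]]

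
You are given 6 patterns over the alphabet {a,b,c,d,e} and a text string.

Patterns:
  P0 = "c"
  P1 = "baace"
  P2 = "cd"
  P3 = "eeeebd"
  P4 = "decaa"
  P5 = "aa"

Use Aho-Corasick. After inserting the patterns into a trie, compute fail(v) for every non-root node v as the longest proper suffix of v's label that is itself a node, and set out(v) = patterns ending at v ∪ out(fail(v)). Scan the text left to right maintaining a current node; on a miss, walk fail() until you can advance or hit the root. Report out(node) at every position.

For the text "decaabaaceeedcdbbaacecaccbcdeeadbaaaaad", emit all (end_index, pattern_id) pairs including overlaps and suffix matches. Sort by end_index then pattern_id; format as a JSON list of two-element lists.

Construct AC machine:
Trie nodes:
  0='ε' goto a→19 b→2 c→1 d→14 e→8
  1='c' goto d→7  ←P0
  2='b' goto a→3
  3='ba' goto a→4
  4='baa' goto c→5
  5='baac' goto e→6
  6='baace' goto ·  ←P1
  7='cd' goto ·  ←P2
  8='e' goto e→9
  9='ee' goto e→10
  10='eee' goto e→11
  11='eeee' goto b→12
  12='eeeeb' goto d→13
  13='eeeebd' goto ·  ←P3
  14='d' goto e→15
  15='de' goto c→16
  16='dec' goto a→17
  17='deca' goto a→18
  18='decaa' goto ·  ←P4
  19='a' goto a→20
  20='aa' goto ·  ←P5

Failure links (BFS by depth):
  fail(1) 'c': from fail(0)=0 chase 'c': 0 ⇒ 0;  out={0}∪out(0)={0}
  fail(2) 'b': from fail(0)=0 chase 'b': 0 ⇒ 0;  out=∅∪out(0)=∅
  fail(8) 'e': from fail(0)=0 chase 'e': 0 ⇒ 0;  out=∅∪out(0)=∅
  fail(14) 'd': from fail(0)=0 chase 'd': 0 ⇒ 0;  out=∅∪out(0)=∅
  fail(19) 'a': from fail(0)=0 chase 'a': 0 ⇒ 0;  out=∅∪out(0)=∅
  fail(3) 'ba': from fail(2)=0 chase 'a': 0 ⇒ 19;  out=∅∪out(19)=∅
  fail(7) 'cd': from fail(1)=0 chase 'd': 0 ⇒ 14;  out={2}∪out(14)={2}
  fail(9) 'ee': from fail(8)=0 chase 'e': 0 ⇒ 8;  out=∅∪out(8)=∅
  fail(15) 'de': from fail(14)=0 chase 'e': 0 ⇒ 8;  out=∅∪out(8)=∅
  fail(20) 'aa': from fail(19)=0 chase 'a': 0 ⇒ 19;  out={5}∪out(19)={5}
  fail(4) 'baa': from fail(3)=19 chase 'a': 19 ⇒ 20;  out=∅∪out(20)={5}
  fail(10) 'eee': from fail(9)=8 chase 'e': 8 ⇒ 9;  out=∅∪out(9)=∅
  fail(16) 'dec': from fail(15)=8 chase 'c': 8→0 ⇒ 1;  out=∅∪out(1)={0}
  fail(5) 'baac': from fail(4)=20 chase 'c': 20→19→0 ⇒ 1;  out=∅∪out(1)={0}
  fail(11) 'eeee': from fail(10)=9 chase 'e': 9 ⇒ 10;  out=∅∪out(10)=∅
  fail(17) 'deca': from fail(16)=1 chase 'a': 1→0 ⇒ 19;  out=∅∪out(19)=∅
  fail(6) 'baace': from fail(5)=1 chase 'e': 1→0 ⇒ 8;  out={1}∪out(8)={1}
  fail(12) 'eeeeb': from fail(11)=10 chase 'b': 10→9→8→0 ⇒ 2;  out=∅∪out(2)=∅
  fail(18) 'decaa': from fail(17)=19 chase 'a': 19 ⇒ 20;  out={4}∪out(20)={4,5}
  fail(13) 'eeeebd': from fail(12)=2 chase 'd': 2→0 ⇒ 14;  out={3}∪out(14)={3}

Text stream:
pos 0 'd': at 14
pos 1 'e': at 15
pos 2 'c': at 16  emit P0@[2:2]
pos 3 'a': at 17
pos 4 'a': at 18  emit P4@[0:4],P5@[3:4]
pos 5 'b': at 2 (fail-walked)
pos 6 'a': at 3
pos 7 'a': at 4  emit P5@[6:7]
pos 8 'c': at 5  emit P0@[8:8]
pos 9 'e': at 6  emit P1@[5:9]
pos 10 'e': at 9 (fail-walked)
pos 11 'e': at 10
pos 12 'd': at 14 (fail-walked)
pos 13 'c': at 1 (fail-walked)  emit P0@[13:13]
pos 14 'd': at 7  emit P2@[13:14]
pos 15 'b': at 2 (fail-walked)
pos 16 'b': at 2 (fail-walked)
pos 17 'a': at 3
pos 18 'a': at 4  emit P5@[17:18]
pos 19 'c': at 5  emit P0@[19:19]
pos 20 'e': at 6  emit P1@[16:20]
pos 21 'c': at 1 (fail-walked)  emit P0@[21:21]
pos 22 'a': at 19 (fail-walked)
pos 23 'c': at 1 (fail-walked)  emit P0@[23:23]
pos 24 'c': at 1 (fail-walked)  emit P0@[24:24]
pos 25 'b': at 2 (fail-walked)
pos 26 'c': at 1 (fail-walked)  emit P0@[26:26]
pos 27 'd': at 7  emit P2@[26:27]
pos 28 'e': at 15 (fail-walked)
pos 29 'e': at 9 (fail-walked)
pos 30 'a': at 19 (fail-walked)
pos 31 'd': at 14 (fail-walked)
pos 32 'b': at 2 (fail-walked)
pos 33 'a': at 3
pos 34 'a': at 4  emit P5@[33:34]
pos 35 'a': at 20 (fail-walked)  emit P5@[34:35]
pos 36 'a': at 20 (fail-walked)  emit P5@[35:36]
pos 37 'a': at 20 (fail-walked)  emit P5@[36:37]
pos 38 'd': at 14 (fail-walked)

All matches (sorted): [[2,0],[4,4],[4,5],[7,5],[8,0],[9,1],[13,0],[14,2],[18,5],[19,0],[20,1],[21,0],[23,0],[24,0],[26,0],[27,2],[34,5],[35,5],[36,5],[37,5]]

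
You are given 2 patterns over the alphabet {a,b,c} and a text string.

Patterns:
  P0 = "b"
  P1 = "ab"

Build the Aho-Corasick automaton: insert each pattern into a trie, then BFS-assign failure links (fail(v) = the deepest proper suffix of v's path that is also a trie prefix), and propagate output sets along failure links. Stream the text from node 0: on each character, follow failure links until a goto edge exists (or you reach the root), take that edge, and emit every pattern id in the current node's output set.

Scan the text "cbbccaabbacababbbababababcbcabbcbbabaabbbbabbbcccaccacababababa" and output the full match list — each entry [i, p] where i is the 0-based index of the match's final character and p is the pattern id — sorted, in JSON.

Build:
Trie nodes:
  0='ε' goto a→2 b→1
  1='b' goto ·  [P0 ends]
  2='a' goto b→3
  3='ab' goto ·  [P1 ends]

BFS fail/out derivation:
  n1('b'): parent n0 fail=0; on 'b' 0 → fail=0;  out {0}∪∅={0}
  n2('a'): parent n0 fail=0; on 'a' 0 → fail=0;  out ∅∪∅=∅
  n3('ab'): parent n2 fail=0; on 'b' 0 → fail=1;  out {1}∪{0}={0,1}

Scan:
pos 0 'c': at 0
pos 1 'b': at 1  ** P0@[1:1]
pos 2 'b': at 1 (via fail)  ** P0@[2:2]
pos 3 'c': at 0 (via fail)
pos 4 'c': at 0
pos 5 'a': at 2
pos 6 'a': at 2 (via fail)
pos 7 'b': at 3  ** P0@[7:7],P1@[6:7]
pos 8 'b': at 1 (via fail)  ** P0@[8:8]
pos 9 'a': at 2 (via fail)
pos 10 'c': at 0 (via fail)
pos 11 'a': at 2
pos 12 'b': at 3  ** P0@[12:12],P1@[11:12]
pos 13 'a': at 2 (via fail)
pos 14 'b': at 3  ** P0@[14:14],P1@[13:14]
pos 15 'b': at 1 (via fail)  ** P0@[15:15]
pos 16 'b': at 1 (via fail)  ** P0@[16:16]
pos 17 'a': at 2 (via fail)
pos 18 'b': at 3  ** P0@[18:18],P1@[17:18]
pos 19 'a': at 2 (via fail)
pos 20 'b': at 3  ** P0@[20:20],P1@[19:20]
pos 21 'a': at 2 (via fail)
pos 22 'b': at 3  ** P0@[22:22],P1@[21:22]
pos 23 'a': at 2 (via fail)
pos 24 'b': at 3  ** P0@[24:24],P1@[23:24]
pos 25 'c': at 0 (via fail)
pos 26 'b': at 1  ** P0@[26:26]
pos 27 'c': at 0 (via fail)
pos 28 'a': at 2
pos 29 'b': at 3  ** P0@[29:29],P1@[28:29]
pos 30 'b': at 1 (via fail)  ** P0@[30:30]
pos 31 'c': at 0 (via fail)
pos 32 'b': at 1  ** P0@[32:32]
pos 33 'b': at 1 (via fail)  ** P0@[33:33]
pos 34 'a': at 2 (via fail)
pos 35 'b': at 3  ** P0@[35:35],P1@[34:35]
pos 36 'a': at 2 (via fail)
pos 37 'a': at 2 (via fail)
pos 38 'b': at 3  ** P0@[38:38],P1@[37:38]
pos 39 'b': at 1 (via fail)  ** P0@[39:39]
pos 40 'b': at 1 (via fail)  ** P0@[40:40]
pos 41 'b': at 1 (via fail)  ** P0@[41:41]
pos 42 'a': at 2 (via fail)
pos 43 'b': at 3  ** P0@[43:43],P1@[42:43]
pos 44 'b': at 1 (via fail)  ** P0@[44:44]
pos 45 'b': at 1 (via fail)  ** P0@[45:45]
pos 46 'c': at 0 (via fail)
pos 47 'c': at 0
pos 48 'c': at 0
pos 49 'a': at 2
pos 50 'c': at 0 (via fail)
pos 51 'c': at 0
pos 52 'a': at 2
pos 53 'c': at 0 (via fail)
pos 54 'a': at 2
pos 55 'b': at 3  ** P0@[55:55],P1@[54:55]
pos 56 'a': at 2 (via fail)
pos 57 'b': at 3  ** P0@[57:57],P1@[56:57]
pos 58 'a': at 2 (via fail)
pos 59 'b': at 3  ** P0@[59:59],P1@[58:59]
pos 60 'a': at 2 (via fail)
pos 61 'b': at 3  ** P0@[61:61],P1@[60:61]
pos 62 'a': at 2 (via fail)

Result: [[1,0],[2,0],[7,0],[7,1],[8,0],[12,0],[12,1],[14,0],[14,1],[15,0],[16,0],[18,0],[18,1],[20,0],[20,1],[22,0],[22,1],[24,0],[24,1],[26,0],[29,0],[29,1],[30,0],[32,0],[33,0],[35,0],[35,1],[38,0],[38,1],[39,0],[40,0],[41,0],[43,0],[43,1],[44,0],[45,0],[55,0],[55,1],[57,0],[57,1],[59,0],[59,1],[61,0],[61,1]]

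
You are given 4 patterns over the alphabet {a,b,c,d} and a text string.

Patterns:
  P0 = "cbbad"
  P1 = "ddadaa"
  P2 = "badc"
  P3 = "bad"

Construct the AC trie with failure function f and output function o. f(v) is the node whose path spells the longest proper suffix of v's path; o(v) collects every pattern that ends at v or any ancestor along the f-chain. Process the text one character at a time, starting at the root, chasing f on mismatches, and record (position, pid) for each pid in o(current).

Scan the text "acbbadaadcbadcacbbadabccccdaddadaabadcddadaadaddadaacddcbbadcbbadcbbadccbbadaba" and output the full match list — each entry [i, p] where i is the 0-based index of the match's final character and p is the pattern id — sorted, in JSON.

Construct AC machine:
Trie (insert patterns):
  n0 'ε': b→12 c→1 d→6
  n1 'c': b→2
  n2 'cb': b→3
  n3 'cbb': a→4
  n4 'cbba': d→5
  n5 'cbbad': ·  ←P0
  n6 'd': d→7
  n7 'dd': a→8
  n8 'dda': d→9
  n9 'ddad': a→10
  n10 'ddada': a→11
  n11 'ddadaa': ·  ←P1
  n12 'b': a→13
  n13 'ba': d→14
  n14 'bad': c→15  ←P3
  n15 'badc': ·  ←P2

BFS fail/out derivation:
  n1('c'): parent n0 fail=0; on 'c' 0 → fail=0;  out ∅∪∅=∅
  n6('d'): parent n0 fail=0; on 'd' 0 → fail=0;  out ∅∪∅=∅
  n12('b'): parent n0 fail=0; on 'b' 0 → fail=0;  out ∅∪∅=∅
  n2('cb'): parent n1 fail=0; on 'b' 0 → fail=12;  out ∅∪∅=∅
  n7('dd'): parent n6 fail=0; on 'd' 0 → fail=6;  out ∅∪∅=∅
  n13('ba'): parent n12 fail=0; on 'a' 0 → fail=0;  out ∅∪∅=∅
  n3('cbb'): parent n2 fail=12; on 'b' 12→0 → fail=12;  out ∅∪∅=∅
  n8('dda'): parent n7 fail=6; on 'a' 6→0 → fail=0;  out ∅∪∅=∅
  n14('bad'): parent n13 fail=0; on 'd' 0 → fail=6;  out {3}∪∅={3}
  n4('cbba'): parent n3 fail=12; on 'a' 12 → fail=13;  out ∅∪∅=∅
  n9('ddad'): parent n8 fail=0; on 'd' 0 → fail=6;  out ∅∪∅=∅
  n15('badc'): parent n14 fail=6; on 'c' 6→0 → fail=1;  out {2}∪∅={2}
  n5('cbbad'): parent n4 fail=13; on 'd' 13 → fail=14;  out {0}∪{3}={0,3}
  n10('ddada'): parent n9 fail=6; on 'a' 6→0 → fail=0;  out ∅∪∅=∅
  n11('ddadaa'): parent n10 fail=0; on 'a' 0 → fail=0;  out {1}∪∅={1}

Text stream:
pos 0 'a': at 0
pos 1 'c': at 1
pos 2 'b': at 2
pos 3 'b': at 3
pos 4 'a': at 4
pos 5 'd': at 5  emit P0@[1:5],P3@[3:5]
pos 6 'a': at 0 (via fail)
pos 7 'a': at 0
pos 8 'd': at 6
pos 9 'c': at 1 (via fail)
pos 10 'b': at 2
pos 11 'a': at 13 (via fail)
pos 12 'd': at 14  emit P3@[10:12]
pos 13 'c': at 15  emit P2@[10:13]
pos 14 'a': at 0 (via fail)
pos 15 'c': at 1
pos 16 'b': at 2
pos 17 'b': at 3
pos 18 'a': at 4
pos 19 'd': at 5  emit P0@[15:19],P3@[17:19]
pos 20 'a': at 0 (via fail)
pos 21 'b': at 12
pos 22 'c': at 1 (via fail)
pos 23 'c': at 1 (via fail)
pos 24 'c': at 1 (via fail)
pos 25 'c': at 1 (via fail)
pos 26 'd': at 6 (via fail)
pos 27 'a': at 0 (via fail)
pos 28 'd': at 6
pos 29 'd': at 7
pos 30 'a': at 8
pos 31 'd': at 9
pos 32 'a': at 10
pos 33 'a': at 11  emit P1@[28:33]
pos 34 'b': at 12 (via fail)
pos 35 'a': at 13
pos 36 'd': at 14  emit P3@[34:36]
pos 37 'c': at 15  emit P2@[34:37]
pos 38 'd': at 6 (via fail)
pos 39 'd': at 7
pos 40 'a': at 8
pos 41 'd': at 9
pos 42 'a': at 10
pos 43 'a': at 11  emit P1@[38:43]
pos 44 'd': at 6 (via fail)
pos 45 'a': at 0 (via fail)
pos 46 'd': at 6
pos 47 'd': at 7
pos 48 'a': at 8
pos 49 'd': at 9
pos 50 'a': at 10
pos 51 'a': at 11  emit P1@[46:51]
pos 52 'c': at 1 (via fail)
pos 53 'd': at 6 (via fail)
pos 54 'd': at 7
pos 55 'c': at 1 (via fail)
pos 56 'b': at 2
pos 57 'b': at 3
pos 58 'a': at 4
pos 59 'd': at 5  emit P0@[55:59],P3@[57:59]
pos 60 'c': at 15 (via fail)  emit P2@[57:60]
pos 61 'b': at 2 (via fail)
pos 62 'b': at 3
pos 63 'a': at 4
pos 64 'd': at 5  emit P0@[60:64],P3@[62:64]
pos 65 'c': at 15 (via fail)  emit P2@[62:65]
pos 66 'b': at 2 (via fail)
pos 67 'b': at 3
pos 68 'a': at 4
pos 69 'd': at 5  emit P0@[65:69],P3@[67:69]
pos 70 'c': at 15 (via fail)  emit P2@[67:70]
pos 71 'c': at 1 (via fail)
pos 72 'b': at 2
pos 73 'b': at 3
pos 74 'a': at 4
pos 75 'd': at 5  emit P0@[71:75],P3@[73:75]
pos 76 'a': at 0 (via fail)
pos 77 'b': at 12
pos 78 'a': at 13

Matches: [[5,0],[5,3],[12,3],[13,2],[19,0],[19,3],[33,1],[36,3],[37,2],[43,1],[51,1],[59,0],[59,3],[60,2],[64,0],[64,3],[65,2],[69,0],[69,3],[70,2],[75,0],[75,3]]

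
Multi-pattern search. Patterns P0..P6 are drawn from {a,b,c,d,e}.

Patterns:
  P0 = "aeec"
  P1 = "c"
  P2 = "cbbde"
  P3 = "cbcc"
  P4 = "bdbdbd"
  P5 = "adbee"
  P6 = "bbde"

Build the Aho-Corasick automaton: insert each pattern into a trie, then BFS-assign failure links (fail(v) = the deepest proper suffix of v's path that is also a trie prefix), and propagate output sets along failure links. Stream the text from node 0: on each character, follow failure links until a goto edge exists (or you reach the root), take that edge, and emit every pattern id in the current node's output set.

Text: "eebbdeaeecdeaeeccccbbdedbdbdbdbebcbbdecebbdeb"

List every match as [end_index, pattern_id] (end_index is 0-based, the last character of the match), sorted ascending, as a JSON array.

Build automaton:
Trie nodes:
  0='ε' goto a→1 b→12 c→5
  1='a' goto d→18 e→2
  2='ae' goto e→3
  3='aee' goto c→4
  4='aeec' goto ·  ←P0
  5='c' goto b→6  ←P1
  6='cb' goto b→7 c→10
  7='cbb' goto d→8
  8='cbbd' goto e→9
  9='cbbde' goto ·  ←P2
  10='cbc' goto c→11
  11='cbcc' goto ·  ←P3
  12='b' goto b→22 d→13
  13='bd' goto b→14
  14='bdb' goto d→15
  15='bdbd' goto b→16
  16='bdbdb' goto d→17
  17='bdbdbd' goto ·  ←P4
  18='ad' goto b→19
  19='adb' goto e→20
  20='adbe' goto e→21
  21='adbee' goto ·  ←P5
  22='bb' goto d→23
  23='bbd' goto e→24
  24='bbde' goto ·  ←P6

BFS fail/out derivation:
  n1('a'): parent n0 fail=0; on 'a' 0 → fail=0;  out ∅∪∅=∅
  n5('c'): parent n0 fail=0; on 'c' 0 → fail=0;  out {1}∪∅={1}
  n12('b'): parent n0 fail=0; on 'b' 0 → fail=0;  out ∅∪∅=∅
  n2('ae'): parent n1 fail=0; on 'e' 0 → fail=0;  out ∅∪∅=∅
  n6('cb'): parent n5 fail=0; on 'b' 0 → fail=12;  out ∅∪∅=∅
  n13('bd'): parent n12 fail=0; on 'd' 0 → fail=0;  out ∅∪∅=∅
  n18('ad'): parent n1 fail=0; on 'd' 0 → fail=0;  out ∅∪∅=∅
  n22('bb'): parent n12 fail=0; on 'b' 0 → fail=12;  out ∅∪∅=∅
  n3('aee'): parent n2 fail=0; on 'e' 0 → fail=0;  out ∅∪∅=∅
  n7('cbb'): parent n6 fail=12; on 'b' 12 → fail=22;  out ∅∪∅=∅
  n10('cbc'): parent n6 fail=12; on 'c' 12→0 → fail=5;  out ∅∪{1}={1}
  n14('bdb'): parent n13 fail=0; on 'b' 0 → fail=12;  out ∅∪∅=∅
  n19('adb'): parent n18 fail=0; on 'b' 0 → fail=12;  out ∅∪∅=∅
  n23('bbd'): parent n22 fail=12; on 'd' 12 → fail=13;  out ∅∪∅=∅
  n4('aeec'): parent n3 fail=0; on 'c' 0 → fail=5;  out {0}∪{1}={0,1}
  n8('cbbd'): parent n7 fail=22; on 'd' 22 → fail=23;  out ∅∪∅=∅
  n11('cbcc'): parent n10 fail=5; on 'c' 5→0 → fail=5;  out {3}∪{1}={1,3}
  n15('bdbd'): parent n14 fail=12; on 'd' 12 → fail=13;  out ∅∪∅=∅
  n20('adbe'): parent n19 fail=12; on 'e' 12→0 → fail=0;  out ∅∪∅=∅
  n24('bbde'): parent n23 fail=13; on 'e' 13→0 → fail=0;  out {6}∪∅={6}
  n9('cbbde'): parent n8 fail=23; on 'e' 23 → fail=24;  out {2}∪{6}={2,6}
  n16('bdbdb'): parent n15 fail=13; on 'b' 13 → fail=14;  out ∅∪∅=∅
  n21('adbee'): parent n20 fail=0; on 'e' 0 → fail=0;  out {5}∪∅={5}
  n17('bdbdbd'): parent n16 fail=14; on 'd' 14 → fail=15;  out {4}∪∅={4}

Run:
[0] read 'e'  n0⇒n0
[1] read 'e'  n0⇒n0
[2] read 'b'  n0⇒n12
[3] read 'b'  n12⇒n22
[4] read 'd'  n22⇒n23
[5] read 'e'  n23⇒n24  → match P6@[2:5]
[6] read 'a'  n24⇒n1 (fail-walked)
[7] read 'e'  n1⇒n2
[8] read 'e'  n2⇒n3
[9] read 'c'  n3⇒n4  → match P0@[6:9],P1@[9:9]
[10] read 'd'  n4⇒n0 (fail-walked)
[11] read 'e'  n0⇒n0
[12] read 'a'  n0⇒n1
[13] read 'e'  n1⇒n2
[14] read 'e'  n2⇒n3
[15] read 'c'  n3⇒n4  → match P0@[12:15],P1@[15:15]
[16] read 'c'  n4⇒n5 (fail-walked)  → match P1@[16:16]
[17] read 'c'  n5⇒n5 (fail-walked)  → match P1@[17:17]
[18] read 'c'  n5⇒n5 (fail-walked)  → match P1@[18:18]
[19] read 'b'  n5⇒n6
[20] read 'b'  n6⇒n7
[21] read 'd'  n7⇒n8
[22] read 'e'  n8⇒n9  → match P2@[18:22],P6@[19:22]
[23] read 'd'  n9⇒n0 (fail-walked)
[24] read 'b'  n0⇒n12
[25] read 'd'  n12⇒n13
[26] read 'b'  n13⇒n14
[27] read 'd'  n14⇒n15
[28] read 'b'  n15⇒n16
[29] read 'd'  n16⇒n17  → match P4@[24:29]
[30] read 'b'  n17⇒n16 (fail-walked)
[31] read 'e'  n16⇒n0 (fail-walked)
[32] read 'b'  n0⇒n12
[33] read 'c'  n12⇒n5 (fail-walked)  → match P1@[33:33]
[34] read 'b'  n5⇒n6
[35] read 'b'  n6⇒n7
[36] read 'd'  n7⇒n8
[37] read 'e'  n8⇒n9  → match P2@[33:37],P6@[34:37]
[38] read 'c'  n9⇒n5 (fail-walked)  → match P1@[38:38]
[39] read 'e'  n5⇒n0 (fail-walked)
[40] read 'b'  n0⇒n12
[41] read 'b'  n12⇒n22
[42] read 'd'  n22⇒n23
[43] read 'e'  n23⇒n24  → match P6@[40:43]
[44] read 'b'  n24⇒n12 (fail-walked)

Matches: [[5,6],[9,0],[9,1],[15,0],[15,1],[16,1],[17,1],[18,1],[22,2],[22,6],[29,4],[33,1],[37,2],[37,6],[38,1],[43,6]]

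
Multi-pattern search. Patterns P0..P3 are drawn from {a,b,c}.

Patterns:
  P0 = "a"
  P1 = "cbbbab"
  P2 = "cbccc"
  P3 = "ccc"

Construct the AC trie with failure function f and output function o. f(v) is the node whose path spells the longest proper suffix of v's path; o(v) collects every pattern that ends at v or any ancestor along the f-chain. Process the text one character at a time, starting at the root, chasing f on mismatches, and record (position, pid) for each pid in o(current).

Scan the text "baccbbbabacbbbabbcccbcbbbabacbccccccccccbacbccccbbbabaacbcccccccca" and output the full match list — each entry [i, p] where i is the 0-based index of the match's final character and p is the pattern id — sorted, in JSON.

Build:
Trie (insert patterns):
  0='ε' goto a→1 c→2
  1='a' goto ·  [P0 ends]
  2='c' goto b→3 c→11
  3='cb' goto b→4 c→8
  4='cbb' goto b→5
  5='cbbb' goto a→6
  6='cbbba' goto b→7
  7='cbbbab' goto ·  [P1 ends]
  8='cbc' goto c→9
  9='cbcc' goto c→10
  10='cbccc' goto ·  [P2 ends]
  11='cc' goto c→12
  12='ccc' goto ·  [P3 ends]

Failure links (BFS by depth):
  n1('a'): parent n0 fail=0; on 'a' 0 → fail=0;  out {0}∪∅={0}
  n2('c'): parent n0 fail=0; on 'c' 0 → fail=0;  out ∅∪∅=∅
  n3('cb'): parent n2 fail=0; on 'b' 0 → fail=0;  out ∅∪∅=∅
  n11('cc'): parent n2 fail=0; on 'c' 0 → fail=2;  out ∅∪∅=∅
  n4('cbb'): parent n3 fail=0; on 'b' 0 → fail=0;  out ∅∪∅=∅
  n8('cbc'): parent n3 fail=0; on 'c' 0 → fail=2;  out ∅∪∅=∅
  n12('ccc'): parent n11 fail=2; on 'c' 2 → fail=11;  out {3}∪∅={3}
  n5('cbbb'): parent n4 fail=0; on 'b' 0 → fail=0;  out ∅∪∅=∅
  n9('cbcc'): parent n8 fail=2; on 'c' 2 → fail=11;  out ∅∪∅=∅
  n6('cbbba'): parent n5 fail=0; on 'a' 0 → fail=1;  out ∅∪{0}={0}
  n10('cbccc'): parent n9 fail=11; on 'c' 11 → fail=12;  out {2}∪{3}={2,3}
  n7('cbbbab'): parent n6 fail=1; on 'b' 1→0 → fail=0;  out {1}∪∅={1}

Text stream:
[0] read 'b'  n0⇒n0
[1] read 'a'  n0⇒n1  → match P0@[1:1]
[2] read 'c'  n1⇒n2 (via fail)
[3] read 'c'  n2⇒n11
[4] read 'b'  n11⇒n3 (via fail)
[5] read 'b'  n3⇒n4
[6] read 'b'  n4⇒n5
[7] read 'a'  n5⇒n6  → match P0@[7:7]
[8] read 'b'  n6⇒n7  → match P1@[3:8]
[9] read 'a'  n7⇒n1 (via fail)  → match P0@[9:9]
[10] read 'c'  n1⇒n2 (via fail)
[11] read 'b'  n2⇒n3
[12] read 'b'  n3⇒n4
[13] read 'b'  n4⇒n5
[14] read 'a'  n5⇒n6  → match P0@[14:14]
[15] read 'b'  n6⇒n7  → match P1@[10:15]
[16] read 'b'  n7⇒n0 (via fail)
[17] read 'c'  n0⇒n2
[18] read 'c'  n2⇒n11
[19] read 'c'  n11⇒n12  → match P3@[17:19]
[20] read 'b'  n12⇒n3 (via fail)
[21] read 'c'  n3⇒n8
[22] read 'b'  n8⇒n3 (via fail)
[23] read 'b'  n3⇒n4
[24] read 'b'  n4⇒n5
[25] read 'a'  n5⇒n6  → match P0@[25:25]
[26] read 'b'  n6⇒n7  → match P1@[21:26]
[27] read 'a'  n7⇒n1 (via fail)  → match P0@[27:27]
[28] read 'c'  n1⇒n2 (via fail)
[29] read 'b'  n2⇒n3
[30] read 'c'  n3⇒n8
[31] read 'c'  n8⇒n9
[32] read 'c'  n9⇒n10  → match P2@[28:32],P3@[30:32]
[33] read 'c'  n10⇒n12 (via fail)  → match P3@[31:33]
[34] read 'c'  n12⇒n12 (via fail)  → match P3@[32:34]
[35] read 'c'  n12⇒n12 (via fail)  → match P3@[33:35]
[36] read 'c'  n12⇒n12 (via fail)  → match P3@[34:36]
[37] read 'c'  n12⇒n12 (via fail)  → match P3@[35:37]
[38] read 'c'  n12⇒n12 (via fail)  → match P3@[36:38]
[39] read 'c'  n12⇒n12 (via fail)  → match P3@[37:39]
[40] read 'b'  n12⇒n3 (via fail)
[41] read 'a'  n3⇒n1 (via fail)  → match P0@[41:41]
[42] read 'c'  n1⇒n2 (via fail)
[43] read 'b'  n2⇒n3
[44] read 'c'  n3⇒n8
[45] read 'c'  n8⇒n9
[46] read 'c'  n9⇒n10  → match P2@[42:46],P3@[44:46]
[47] read 'c'  n10⇒n12 (via fail)  → match P3@[45:47]
[48] read 'b'  n12⇒n3 (via fail)
[49] read 'b'  n3⇒n4
[50] read 'b'  n4⇒n5
[51] read 'a'  n5⇒n6  → match P0@[51:51]
[52] read 'b'  n6⇒n7  → match P1@[47:52]
[53] read 'a'  n7⇒n1 (via fail)  → match P0@[53:53]
[54] read 'a'  n1⇒n1 (via fail)  → match P0@[54:54]
[55] read 'c'  n1⇒n2 (via fail)
[56] read 'b'  n2⇒n3
[57] read 'c'  n3⇒n8
[58] read 'c'  n8⇒n9
[59] read 'c'  n9⇒n10  → match P2@[55:59],P3@[57:59]
[60] read 'c'  n10⇒n12 (via fail)  → match P3@[58:60]
[61] read 'c'  n12⇒n12 (via fail)  → match P3@[59:61]
[62] read 'c'  n12⇒n12 (via fail)  → match P3@[60:62]
[63] read 'c'  n12⇒n12 (via fail)  → match P3@[61:63]
[64] read 'c'  n12⇒n12 (via fail)  → match P3@[62:64]
[65] read 'a'  n12⇒n1 (via fail)  → match P0@[65:65]

All matches (sorted): [[1,0],[7,0],[8,1],[9,0],[14,0],[15,1],[19,3],[25,0],[26,1],[27,0],[32,2],[32,3],[33,3],[34,3],[35,3],[36,3],[37,3],[38,3],[39,3],[41,0],[46,2],[46,3],[47,3],[51,0],[52,1],[53,0],[54,0],[59,2],[59,3],[60,3],[61,3],[62,3],[63,3],[64,3],[65,0]]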